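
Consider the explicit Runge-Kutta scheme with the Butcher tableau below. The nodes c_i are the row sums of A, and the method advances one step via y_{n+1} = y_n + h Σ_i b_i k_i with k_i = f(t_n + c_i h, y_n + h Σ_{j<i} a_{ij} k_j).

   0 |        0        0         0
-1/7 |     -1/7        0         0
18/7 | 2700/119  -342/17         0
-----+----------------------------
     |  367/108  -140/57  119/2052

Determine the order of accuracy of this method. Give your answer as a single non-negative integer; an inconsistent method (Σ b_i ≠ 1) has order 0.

b = (367/108, -140/57, 119/2052)
c = (0, -1/7, 18/7)
Ac = (0, 0, 342/119)
Σ b_i: 367/108·1 + (-140/57)·1 + 119/2052·1 = 1 ✓
b·c: (-140/57)·(-1/7) + 119/2052·18/7 = 1/2 ✓
b·c²: (-140/57)·1/49 + 119/2052·324/49 = 1/3 ✓
b·Ac: 119/2052·342/119 = 1/6 ✓; 3 stages ⇒ order 3.

3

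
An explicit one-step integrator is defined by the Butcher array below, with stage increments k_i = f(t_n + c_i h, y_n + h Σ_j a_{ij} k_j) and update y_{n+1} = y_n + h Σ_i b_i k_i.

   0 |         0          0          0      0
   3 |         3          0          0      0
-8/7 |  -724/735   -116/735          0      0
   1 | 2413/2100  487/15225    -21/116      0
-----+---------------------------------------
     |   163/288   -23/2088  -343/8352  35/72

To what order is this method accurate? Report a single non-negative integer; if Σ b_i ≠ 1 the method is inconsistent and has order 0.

4

b = (163/288, -23/2088, -343/8352, 35/72)
c = (0, 3, -8/7, 1)
Ac = (0, 0, -116/245, 53/175)
Σ b_i: 163/288·1 + (-23/2088)·1 + (-343/8352)·1 + 35/72·1 = 1 ✓
b·c: (-23/2088)·3 + (-343/8352)·(-8/7) + 35/72·1 = 1/2 ✓
b·c²: (-23/2088)·9 + (-343/8352)·64/49 + 35/72·1 = 1/3 ✓
b·Ac: (-343/8352)·(-116/245) + 35/72·53/175 = 1/6 ✓
b·c³: (-23/2088)·27 + (-343/8352)·(-512/343) + 35/72·1 = 1/4 ✓
b·(c∘Ac): (-343/8352)·928/1715 + 35/72·53/175 = 1/8 ✓
b·Ac²: (-343/8352)·(-348/245) + 35/72·9/175 = 1/12 ✓
b·A²c: 35/72·3/35 = 1/24 ✓; 4 stages ⇒ order 4.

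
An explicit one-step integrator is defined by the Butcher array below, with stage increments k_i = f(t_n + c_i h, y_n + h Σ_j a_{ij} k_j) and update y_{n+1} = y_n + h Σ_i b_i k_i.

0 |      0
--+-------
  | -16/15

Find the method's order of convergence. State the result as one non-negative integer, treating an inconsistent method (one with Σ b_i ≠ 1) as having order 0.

b = (-16/15)
c = (0)
Σ b_i: (-16/15)·1 = -16/15 ≠ 1 ⇒ order 0.

0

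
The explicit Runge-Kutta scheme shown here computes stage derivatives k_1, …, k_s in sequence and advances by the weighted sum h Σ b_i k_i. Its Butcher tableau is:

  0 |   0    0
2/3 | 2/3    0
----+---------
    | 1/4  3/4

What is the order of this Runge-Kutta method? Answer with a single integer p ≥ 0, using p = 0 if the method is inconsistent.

2

b = (1/4, 3/4)
c = (0, 2/3)
Σ b_i: 1/4·1 + 3/4·1 = 1 ✓
b·c: 3/4·2/3 = 1/2 ✓; 2 stages ⇒ order 2.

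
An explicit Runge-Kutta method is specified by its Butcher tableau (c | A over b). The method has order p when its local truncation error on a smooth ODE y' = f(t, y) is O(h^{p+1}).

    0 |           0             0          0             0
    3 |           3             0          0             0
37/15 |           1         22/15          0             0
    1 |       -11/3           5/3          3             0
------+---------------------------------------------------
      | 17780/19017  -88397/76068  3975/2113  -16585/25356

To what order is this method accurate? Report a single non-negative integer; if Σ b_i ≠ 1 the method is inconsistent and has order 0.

b = (17780/19017, -88397/76068, 3975/2113, -16585/25356)
c = (0, 3, 37/15, 1)
Ac = (0, 0, 22/5, 62/5)
Σ b_i: 17780/19017·1 + (-88397/76068)·1 + 3975/2113·1 + (-16585/25356)·1 = 1 ✓
b·c: (-88397/76068)·3 + 3975/2113·37/15 + (-16585/25356)·1 = 1/2 ✓
b·c²: (-88397/76068)·9 + 3975/2113·1369/225 + (-16585/25356)·1 = 1/3 ✓
b·Ac: 3975/2113·22/5 + (-16585/25356)·62/5 = 1/6 ✓
b·c³: (-88397/76068)·27 + 3975/2113·50653/3375 + (-16585/25356)·1 = -721967/190170 ≠ 1/4 ⇒ order 3.
b·(c∘Ac): 3975/2113·814/75 + (-16585/25356)·62/5 = 156025/12678 ≠ 1/8
b·Ac²: 3975/2113·66/5 + (-16585/25356)·2494/75 = 586001/190170 ≠ 1/12
b·A²c: (-16585/25356)·66/5 = -36487/4226 ≠ 1/24

3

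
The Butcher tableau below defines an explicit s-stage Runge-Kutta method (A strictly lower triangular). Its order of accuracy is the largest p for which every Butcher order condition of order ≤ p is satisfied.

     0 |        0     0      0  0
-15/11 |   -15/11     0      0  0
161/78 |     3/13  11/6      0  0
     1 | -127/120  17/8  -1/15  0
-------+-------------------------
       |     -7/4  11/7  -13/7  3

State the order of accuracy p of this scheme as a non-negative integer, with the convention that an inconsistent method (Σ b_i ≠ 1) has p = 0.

0

b = (-7/4, 11/7, -13/7, 3)
c = (0, -15/11, 161/78, 1)
Ac = (0, 0, -5/2, -156259/51480)
Σ b_i: (-7/4)·1 + 11/7·1 + (-13/7)·1 + 3·1 = 27/28 ≠ 1 ⇒ order 0.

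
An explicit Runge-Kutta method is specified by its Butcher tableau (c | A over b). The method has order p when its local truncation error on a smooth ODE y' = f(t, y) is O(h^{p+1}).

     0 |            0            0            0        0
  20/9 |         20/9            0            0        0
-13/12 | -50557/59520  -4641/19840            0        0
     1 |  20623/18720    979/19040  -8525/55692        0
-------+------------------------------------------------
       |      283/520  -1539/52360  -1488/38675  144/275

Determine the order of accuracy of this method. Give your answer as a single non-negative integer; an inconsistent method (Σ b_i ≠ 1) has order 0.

4

b = (283/520, -1539/52360, -1488/38675, 144/275)
c = (0, 20/9, -13/12, 1)
Ac = (0, 0, -1547/2976, 121/432)
Σ b_i: 283/520·1 + (-1539/52360)·1 + (-1488/38675)·1 + 144/275·1 = 1 ✓
b·c: (-1539/52360)·20/9 + (-1488/38675)·(-13/12) + 144/275·1 = 1/2 ✓
b·c²: (-1539/52360)·400/81 + (-1488/38675)·169/144 + 144/275·1 = 1/3 ✓
b·Ac: (-1488/38675)·(-1547/2976) + 144/275·121/432 = 1/6 ✓
b·c³: (-1539/52360)·8000/729 + (-1488/38675)·(-2197/1728) + 144/275·1 = 1/4 ✓
b·(c∘Ac): (-1488/38675)·20111/35712 + 144/275·121/432 = 1/8 ✓
b·Ac²: (-1488/38675)·(-7735/6696) + 144/275·385/5184 = 1/12 ✓
b·A²c: 144/275·275/3456 = 1/24 ✓; 4 stages ⇒ order 4.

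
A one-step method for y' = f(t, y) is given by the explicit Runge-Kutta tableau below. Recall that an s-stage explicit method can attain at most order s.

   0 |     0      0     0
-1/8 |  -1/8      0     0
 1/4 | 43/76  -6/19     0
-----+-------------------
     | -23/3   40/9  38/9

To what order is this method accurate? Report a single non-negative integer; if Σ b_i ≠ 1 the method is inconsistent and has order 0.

b = (-23/3, 40/9, 38/9)
c = (0, -1/8, 1/4)
Ac = (0, 0, 3/76)
Σ b_i: (-23/3)·1 + 40/9·1 + 38/9·1 = 1 ✓
b·c: 40/9·(-1/8) + 38/9·1/4 = 1/2 ✓
b·c²: 40/9·1/64 + 38/9·1/16 = 1/3 ✓
b·Ac: 38/9·3/76 = 1/6 ✓; 3 stages ⇒ order 3.

3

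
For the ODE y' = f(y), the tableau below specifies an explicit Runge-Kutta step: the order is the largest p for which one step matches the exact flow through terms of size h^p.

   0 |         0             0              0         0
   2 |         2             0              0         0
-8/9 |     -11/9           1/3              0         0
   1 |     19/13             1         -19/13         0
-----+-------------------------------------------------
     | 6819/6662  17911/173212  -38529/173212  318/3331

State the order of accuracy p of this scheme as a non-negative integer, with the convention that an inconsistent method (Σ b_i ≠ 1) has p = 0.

3

b = (6819/6662, 17911/173212, -38529/173212, 318/3331)
c = (0, 2, -8/9, 1)
Ac = (0, 0, 2/3, 386/117)
Σ b_i: 6819/6662·1 + 17911/173212·1 + (-38529/173212)·1 + 318/3331·1 = 1 ✓
b·c: 17911/173212·2 + (-38529/173212)·(-8/9) + 318/3331·1 = 1/2 ✓
b·c²: 17911/173212·4 + (-38529/173212)·64/81 + 318/3331·1 = 1/3 ✓
b·Ac: (-38529/173212)·2/3 + 318/3331·386/117 = 1/6 ✓
b·c³: 17911/173212·8 + (-38529/173212)·(-512/729) + 318/3331·1 = 97036/89937 ≠ 1/4 ⇒ order 3.
b·(c∘Ac): (-38529/173212)·(-16/27) + 318/3331·386/117 = 58040/129909 ≠ 1/8
b·Ac²: (-38529/173212)·4/3 + 318/3331·2996/1053 = -2245/89937 ≠ 1/12
b·A²c: 318/3331·(-38/39) = -4028/43303 ≠ 1/24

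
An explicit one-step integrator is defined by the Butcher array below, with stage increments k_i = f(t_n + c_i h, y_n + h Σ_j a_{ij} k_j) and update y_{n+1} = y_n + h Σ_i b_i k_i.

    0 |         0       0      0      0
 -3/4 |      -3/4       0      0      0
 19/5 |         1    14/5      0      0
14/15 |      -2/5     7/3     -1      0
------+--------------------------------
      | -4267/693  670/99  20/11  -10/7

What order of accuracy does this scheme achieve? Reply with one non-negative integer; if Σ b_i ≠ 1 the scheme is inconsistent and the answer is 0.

b = (-4267/693, 670/99, 20/11, -10/7)
c = (0, -3/4, 19/5, 14/15)
Ac = (0, 0, -21/10, -111/20)
Σ b_i: (-4267/693)·1 + 670/99·1 + 20/11·1 + (-10/7)·1 = 1 ✓
b·c: 670/99·(-3/4) + 20/11·19/5 + (-10/7)·14/15 = 1/2 ✓
b·c²: 670/99·9/16 + 20/11·361/25 + (-10/7)·196/225 = 22823/792 ≠ 1/3 ⇒ order 2.
b·Ac: 20/11·(-21/10) + (-10/7)·(-111/20) = 633/154 ≠ 1/6

2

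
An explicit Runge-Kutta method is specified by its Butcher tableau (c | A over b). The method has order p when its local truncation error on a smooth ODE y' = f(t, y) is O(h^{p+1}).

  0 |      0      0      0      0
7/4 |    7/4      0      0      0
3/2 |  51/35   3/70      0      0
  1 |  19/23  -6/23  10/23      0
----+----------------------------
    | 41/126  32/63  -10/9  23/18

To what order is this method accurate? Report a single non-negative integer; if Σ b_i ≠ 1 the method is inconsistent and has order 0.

4

b = (41/126, 32/63, -10/9, 23/18)
c = (0, 7/4, 3/2, 1)
Ac = (0, 0, 3/40, 9/46)
Σ b_i: 41/126·1 + 32/63·1 + (-10/9)·1 + 23/18·1 = 1 ✓
b·c: 32/63·7/4 + (-10/9)·3/2 + 23/18·1 = 1/2 ✓
b·c²: 32/63·49/16 + (-10/9)·9/4 + 23/18·1 = 1/3 ✓
b·Ac: (-10/9)·3/40 + 23/18·9/46 = 1/6 ✓
b·c³: 32/63·343/64 + (-10/9)·27/8 + 23/18·1 = 1/4 ✓
b·(c∘Ac): (-10/9)·9/80 + 23/18·9/46 = 1/8 ✓
b·Ac²: (-10/9)·21/160 + 23/18·33/184 = 1/12 ✓
b·A²c: 23/18·3/92 = 1/24 ✓; 4 stages ⇒ order 4.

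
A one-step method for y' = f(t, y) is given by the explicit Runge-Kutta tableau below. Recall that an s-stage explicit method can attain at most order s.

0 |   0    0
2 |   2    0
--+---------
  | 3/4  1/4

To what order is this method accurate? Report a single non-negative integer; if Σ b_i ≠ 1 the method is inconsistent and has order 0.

2

b = (3/4, 1/4)
c = (0, 2)
Σ b_i: 3/4·1 + 1/4·1 = 1 ✓
b·c: 1/4·2 = 1/2 ✓; 2 stages ⇒ order 2.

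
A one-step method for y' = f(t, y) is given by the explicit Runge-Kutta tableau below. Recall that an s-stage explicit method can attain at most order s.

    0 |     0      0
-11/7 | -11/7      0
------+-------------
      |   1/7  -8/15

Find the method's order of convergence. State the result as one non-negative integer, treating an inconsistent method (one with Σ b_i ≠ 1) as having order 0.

0

b = (1/7, -8/15)
c = (0, -11/7)
Σ b_i: 1/7·1 + (-8/15)·1 = -41/105 ≠ 1 ⇒ order 0.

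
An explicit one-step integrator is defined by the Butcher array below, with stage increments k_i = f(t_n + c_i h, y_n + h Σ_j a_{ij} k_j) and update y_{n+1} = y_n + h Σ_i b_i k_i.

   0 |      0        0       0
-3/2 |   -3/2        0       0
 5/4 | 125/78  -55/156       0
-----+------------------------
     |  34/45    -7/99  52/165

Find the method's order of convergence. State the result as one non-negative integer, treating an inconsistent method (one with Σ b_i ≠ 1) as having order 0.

3

b = (34/45, -7/99, 52/165)
c = (0, -3/2, 5/4)
Ac = (0, 0, 55/104)
Σ b_i: 34/45·1 + (-7/99)·1 + 52/165·1 = 1 ✓
b·c: (-7/99)·(-3/2) + 52/165·5/4 = 1/2 ✓
b·c²: (-7/99)·9/4 + 52/165·25/16 = 1/3 ✓
b·Ac: 52/165·55/104 = 1/6 ✓; 3 stages ⇒ order 3.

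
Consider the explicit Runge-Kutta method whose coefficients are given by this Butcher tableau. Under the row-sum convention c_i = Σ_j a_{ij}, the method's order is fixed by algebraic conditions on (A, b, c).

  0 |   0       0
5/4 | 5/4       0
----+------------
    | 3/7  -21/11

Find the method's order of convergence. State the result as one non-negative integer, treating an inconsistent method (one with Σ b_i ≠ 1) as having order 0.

b = (3/7, -21/11)
c = (0, 5/4)
Σ b_i: 3/7·1 + (-21/11)·1 = -114/77 ≠ 1 ⇒ order 0.

0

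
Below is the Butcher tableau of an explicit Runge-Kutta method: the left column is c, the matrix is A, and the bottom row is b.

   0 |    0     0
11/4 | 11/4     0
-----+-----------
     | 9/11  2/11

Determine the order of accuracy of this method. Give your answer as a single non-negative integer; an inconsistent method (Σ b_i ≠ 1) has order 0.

2

b = (9/11, 2/11)
c = (0, 11/4)
Σ b_i: 9/11·1 + 2/11·1 = 1 ✓
b·c: 2/11·11/4 = 1/2 ✓; 2 stages ⇒ order 2.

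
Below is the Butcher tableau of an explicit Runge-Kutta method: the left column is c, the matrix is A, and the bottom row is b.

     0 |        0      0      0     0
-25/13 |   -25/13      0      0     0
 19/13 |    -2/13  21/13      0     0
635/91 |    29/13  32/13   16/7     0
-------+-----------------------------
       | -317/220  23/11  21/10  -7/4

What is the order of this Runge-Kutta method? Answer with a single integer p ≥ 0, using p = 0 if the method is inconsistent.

1

b = (-317/220, 23/11, 21/10, -7/4)
c = (0, -25/13, 19/13, 635/91)
Ac = (0, 0, -525/169, -1648/1183)
Σ b_i: (-317/220)·1 + 23/11·1 + 21/10·1 + (-7/4)·1 = 1 ✓
b·c: 23/11·(-25/13) + 21/10·19/13 + (-7/4)·635/91 = -37647/2860 ≠ 1/2 ⇒ order 1.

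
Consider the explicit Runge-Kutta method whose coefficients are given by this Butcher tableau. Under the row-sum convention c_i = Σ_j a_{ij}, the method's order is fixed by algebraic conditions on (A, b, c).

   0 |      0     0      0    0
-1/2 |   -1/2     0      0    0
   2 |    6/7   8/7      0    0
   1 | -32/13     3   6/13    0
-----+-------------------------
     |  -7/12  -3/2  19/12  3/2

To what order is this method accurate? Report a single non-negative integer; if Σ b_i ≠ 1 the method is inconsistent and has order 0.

b = (-7/12, -3/2, 19/12, 3/2)
c = (0, -1/2, 2, 1)
Ac = (0, 0, -4/7, -15/26)
Σ b_i: (-7/12)·1 + (-3/2)·1 + 19/12·1 + 3/2·1 = 1 ✓
b·c: (-3/2)·(-1/2) + 19/12·2 + 3/2·1 = 65/12 ≠ 1/2 ⇒ order 1.

1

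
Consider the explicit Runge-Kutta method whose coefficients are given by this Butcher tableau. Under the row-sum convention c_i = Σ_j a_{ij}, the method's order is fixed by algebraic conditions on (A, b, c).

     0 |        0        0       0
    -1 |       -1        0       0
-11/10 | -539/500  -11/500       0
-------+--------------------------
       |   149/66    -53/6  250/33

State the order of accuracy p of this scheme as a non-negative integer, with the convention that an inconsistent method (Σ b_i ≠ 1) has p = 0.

3

b = (149/66, -53/6, 250/33)
c = (0, -1, -11/10)
Ac = (0, 0, 11/500)
Σ b_i: 149/66·1 + (-53/6)·1 + 250/33·1 = 1 ✓
b·c: (-53/6)·(-1) + 250/33·(-11/10) = 1/2 ✓
b·c²: (-53/6)·1 + 250/33·121/100 = 1/3 ✓
b·Ac: 250/33·11/500 = 1/6 ✓; 3 stages ⇒ order 3.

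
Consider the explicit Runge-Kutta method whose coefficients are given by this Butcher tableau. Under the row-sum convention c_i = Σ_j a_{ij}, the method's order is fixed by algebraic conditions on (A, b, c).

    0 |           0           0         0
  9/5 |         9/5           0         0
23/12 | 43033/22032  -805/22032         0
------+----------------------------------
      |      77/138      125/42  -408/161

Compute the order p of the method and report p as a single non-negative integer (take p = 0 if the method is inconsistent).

3

b = (77/138, 125/42, -408/161)
c = (0, 9/5, 23/12)
Ac = (0, 0, -161/2448)
Σ b_i: 77/138·1 + 125/42·1 + (-408/161)·1 = 1 ✓
b·c: 125/42·9/5 + (-408/161)·23/12 = 1/2 ✓
b·c²: 125/42·81/25 + (-408/161)·529/144 = 1/3 ✓
b·Ac: (-408/161)·(-161/2448) = 1/6 ✓; 3 stages ⇒ order 3.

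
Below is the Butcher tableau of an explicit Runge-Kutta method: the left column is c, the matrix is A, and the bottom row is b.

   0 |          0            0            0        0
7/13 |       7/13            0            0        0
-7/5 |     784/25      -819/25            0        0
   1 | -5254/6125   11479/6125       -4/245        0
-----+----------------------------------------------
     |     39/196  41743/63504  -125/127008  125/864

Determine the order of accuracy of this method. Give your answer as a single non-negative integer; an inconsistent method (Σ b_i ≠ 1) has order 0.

b = (39/196, 41743/63504, -125/127008, 125/864)
c = (0, 7/13, -7/5, 1)
Ac = (0, 0, -441/25, 129/125)
Σ b_i: 39/196·1 + 41743/63504·1 + (-125/127008)·1 + 125/864·1 = 1 ✓
b·c: 41743/63504·7/13 + (-125/127008)·(-7/5) + 125/864·1 = 1/2 ✓
b·c²: 41743/63504·49/169 + (-125/127008)·49/25 + 125/864·1 = 1/3 ✓
b·Ac: (-125/127008)·(-441/25) + 125/864·129/125 = 1/6 ✓
b·c³: 41743/63504·343/2197 + (-125/127008)·(-343/125) + 125/864·1 = 1/4 ✓
b·(c∘Ac): (-125/127008)·3087/125 + 125/864·129/125 = 1/8 ✓
b·Ac²: (-125/127008)·(-3087/325) + 125/864·831/1625 = 1/12 ✓
b·A²c: 125/864·36/125 = 1/24 ✓; 4 stages ⇒ order 4.

4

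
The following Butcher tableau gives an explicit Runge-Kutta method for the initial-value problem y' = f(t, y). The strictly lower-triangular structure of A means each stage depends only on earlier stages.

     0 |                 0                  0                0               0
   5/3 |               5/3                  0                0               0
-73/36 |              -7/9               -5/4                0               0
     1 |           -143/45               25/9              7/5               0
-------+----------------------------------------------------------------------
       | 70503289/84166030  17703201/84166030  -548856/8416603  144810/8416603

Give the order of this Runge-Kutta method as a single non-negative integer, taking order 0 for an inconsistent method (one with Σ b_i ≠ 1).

3

b = (70503289/84166030, 17703201/84166030, -548856/8416603, 144810/8416603)
c = (0, 5/3, -73/36, 1)
Ac = (0, 0, -25/12, 967/540)
Σ b_i: 70503289/84166030·1 + 17703201/84166030·1 + (-548856/8416603)·1 + 144810/8416603·1 = 1 ✓
b·c: 17703201/84166030·5/3 + (-548856/8416603)·(-73/36) + 144810/8416603·1 = 1/2 ✓
b·c²: 17703201/84166030·25/9 + (-548856/8416603)·5329/1296 + 144810/8416603·1 = 1/3 ✓
b·Ac: (-548856/8416603)·(-25/12) + 144810/8416603·967/540 = 1/6 ✓
b·c³: 17703201/84166030·125/27 + (-548856/8416603)·(-389017/46656) + 144810/8416603·1 = 930030419/605995416 ≠ 1/4 ⇒ order 3.
b·(c∘Ac): (-548856/8416603)·1825/432 + 144810/8416603·967/540 = -6178036/25249809 ≠ 1/8
b·Ac²: (-548856/8416603)·(-125/36) + 144810/8416603·29101/2160 = 92561509/201998472 ≠ 1/12
b·A²c: 144810/8416603·(-35/12) = -844725/16833206 ≠ 1/24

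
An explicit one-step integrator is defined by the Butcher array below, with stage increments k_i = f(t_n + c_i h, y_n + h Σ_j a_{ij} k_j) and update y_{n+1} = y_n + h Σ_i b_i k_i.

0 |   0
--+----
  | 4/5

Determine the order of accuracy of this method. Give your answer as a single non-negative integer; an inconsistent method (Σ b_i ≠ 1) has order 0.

0

b = (4/5)
c = (0)
Σ b_i: 4/5·1 = 4/5 ≠ 1 ⇒ order 0.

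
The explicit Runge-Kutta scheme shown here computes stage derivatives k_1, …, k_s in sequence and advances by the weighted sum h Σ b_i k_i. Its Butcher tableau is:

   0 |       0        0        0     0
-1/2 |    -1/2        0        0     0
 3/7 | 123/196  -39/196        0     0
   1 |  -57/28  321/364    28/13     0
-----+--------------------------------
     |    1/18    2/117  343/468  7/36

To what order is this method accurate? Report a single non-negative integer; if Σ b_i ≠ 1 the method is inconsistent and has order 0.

b = (1/18, 2/117, 343/468, 7/36)
c = (0, -1/2, 3/7, 1)
Ac = (0, 0, 39/392, 27/56)
Σ b_i: 1/18·1 + 2/117·1 + 343/468·1 + 7/36·1 = 1 ✓
b·c: 2/117·(-1/2) + 343/468·3/7 + 7/36·1 = 1/2 ✓
b·c²: 2/117·1/4 + 343/468·9/49 + 7/36·1 = 1/3 ✓
b·Ac: 343/468·39/392 + 7/36·27/56 = 1/6 ✓
b·c³: 2/117·(-1/8) + 343/468·27/343 + 7/36·1 = 1/4 ✓
b·(c∘Ac): 343/468·117/2744 + 7/36·27/56 = 1/8 ✓
b·Ac²: 343/468·(-39/784) + 7/36·69/112 = 1/12 ✓
b·A²c: 7/36·3/14 = 1/24 ✓; 4 stages ⇒ order 4.

4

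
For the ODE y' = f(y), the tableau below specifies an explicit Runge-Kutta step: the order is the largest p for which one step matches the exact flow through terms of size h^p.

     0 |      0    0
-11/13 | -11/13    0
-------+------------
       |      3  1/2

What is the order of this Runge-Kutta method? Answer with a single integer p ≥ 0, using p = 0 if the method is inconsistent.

0

b = (3, 1/2)
c = (0, -11/13)
Σ b_i: 3·1 + 1/2·1 = 7/2 ≠ 1 ⇒ order 0.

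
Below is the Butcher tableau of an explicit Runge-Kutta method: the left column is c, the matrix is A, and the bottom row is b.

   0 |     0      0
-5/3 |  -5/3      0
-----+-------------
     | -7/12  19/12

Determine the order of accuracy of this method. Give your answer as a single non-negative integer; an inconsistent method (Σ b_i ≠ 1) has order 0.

1

b = (-7/12, 19/12)
c = (0, -5/3)
Σ b_i: (-7/12)·1 + 19/12·1 = 1 ✓
b·c: 19/12·(-5/3) = -95/36 ≠ 1/2 ⇒ order 1.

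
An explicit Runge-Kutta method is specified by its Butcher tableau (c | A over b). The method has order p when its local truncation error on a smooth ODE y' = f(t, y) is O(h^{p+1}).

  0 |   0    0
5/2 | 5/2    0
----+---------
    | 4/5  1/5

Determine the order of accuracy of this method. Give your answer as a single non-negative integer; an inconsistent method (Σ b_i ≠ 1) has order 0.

b = (4/5, 1/5)
c = (0, 5/2)
Σ b_i: 4/5·1 + 1/5·1 = 1 ✓
b·c: 1/5·5/2 = 1/2 ✓; 2 stages ⇒ order 2.

2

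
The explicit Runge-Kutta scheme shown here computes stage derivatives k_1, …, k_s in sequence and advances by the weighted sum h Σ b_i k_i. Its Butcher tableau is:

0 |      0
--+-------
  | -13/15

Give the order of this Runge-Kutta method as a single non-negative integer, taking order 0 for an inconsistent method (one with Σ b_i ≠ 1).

b = (-13/15)
c = (0)
Σ b_i: (-13/15)·1 = -13/15 ≠ 1 ⇒ order 0.

0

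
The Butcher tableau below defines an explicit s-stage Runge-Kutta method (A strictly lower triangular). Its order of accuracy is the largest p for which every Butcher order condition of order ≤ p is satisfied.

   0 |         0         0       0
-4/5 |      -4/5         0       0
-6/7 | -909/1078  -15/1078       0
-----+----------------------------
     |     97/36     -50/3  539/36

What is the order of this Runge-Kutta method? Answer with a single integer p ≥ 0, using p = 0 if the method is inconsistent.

b = (97/36, -50/3, 539/36)
c = (0, -4/5, -6/7)
Ac = (0, 0, 6/539)
Σ b_i: 97/36·1 + (-50/3)·1 + 539/36·1 = 1 ✓
b·c: (-50/3)·(-4/5) + 539/36·(-6/7) = 1/2 ✓
b·c²: (-50/3)·16/25 + 539/36·36/49 = 1/3 ✓
b·Ac: 539/36·6/539 = 1/6 ✓; 3 stages ⇒ order 3.

3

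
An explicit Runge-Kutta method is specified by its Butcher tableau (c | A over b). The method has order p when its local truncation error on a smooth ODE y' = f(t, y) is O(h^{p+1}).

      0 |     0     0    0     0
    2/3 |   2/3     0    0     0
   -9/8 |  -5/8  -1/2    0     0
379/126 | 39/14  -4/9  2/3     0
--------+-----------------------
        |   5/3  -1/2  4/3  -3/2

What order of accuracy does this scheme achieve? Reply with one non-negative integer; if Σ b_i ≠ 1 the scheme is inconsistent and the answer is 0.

b = (5/3, -1/2, 4/3, -3/2)
c = (0, 2/3, -9/8, 379/126)
Ac = (0, 0, -1/3, -113/108)
Σ b_i: 5/3·1 + (-1/2)·1 + 4/3·1 + (-3/2)·1 = 1 ✓
b·c: (-1/2)·2/3 + 4/3·(-9/8) + (-3/2)·379/126 = -533/84 ≠ 1/2 ⇒ order 1.

1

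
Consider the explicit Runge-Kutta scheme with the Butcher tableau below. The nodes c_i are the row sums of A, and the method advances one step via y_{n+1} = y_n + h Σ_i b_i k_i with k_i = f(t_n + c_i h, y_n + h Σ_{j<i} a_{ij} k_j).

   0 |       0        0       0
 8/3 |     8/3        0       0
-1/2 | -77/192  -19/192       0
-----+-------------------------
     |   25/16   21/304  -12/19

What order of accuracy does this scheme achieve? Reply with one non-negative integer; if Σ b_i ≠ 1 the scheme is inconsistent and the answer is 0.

b = (25/16, 21/304, -12/19)
c = (0, 8/3, -1/2)
Ac = (0, 0, -19/72)
Σ b_i: 25/16·1 + 21/304·1 + (-12/19)·1 = 1 ✓
b·c: 21/304·8/3 + (-12/19)·(-1/2) = 1/2 ✓
b·c²: 21/304·64/9 + (-12/19)·1/4 = 1/3 ✓
b·Ac: (-12/19)·(-19/72) = 1/6 ✓; 3 stages ⇒ order 3.

3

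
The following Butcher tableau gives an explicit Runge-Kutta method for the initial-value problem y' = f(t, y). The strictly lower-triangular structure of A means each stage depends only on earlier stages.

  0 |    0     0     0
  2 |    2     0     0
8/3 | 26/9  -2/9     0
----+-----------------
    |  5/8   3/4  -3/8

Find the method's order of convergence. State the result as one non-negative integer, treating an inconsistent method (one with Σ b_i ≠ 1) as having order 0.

3

b = (5/8, 3/4, -3/8)
c = (0, 2, 8/3)
Ac = (0, 0, -4/9)
Σ b_i: 5/8·1 + 3/4·1 + (-3/8)·1 = 1 ✓
b·c: 3/4·2 + (-3/8)·8/3 = 1/2 ✓
b·c²: 3/4·4 + (-3/8)·64/9 = 1/3 ✓
b·Ac: (-3/8)·(-4/9) = 1/6 ✓; 3 stages ⇒ order 3.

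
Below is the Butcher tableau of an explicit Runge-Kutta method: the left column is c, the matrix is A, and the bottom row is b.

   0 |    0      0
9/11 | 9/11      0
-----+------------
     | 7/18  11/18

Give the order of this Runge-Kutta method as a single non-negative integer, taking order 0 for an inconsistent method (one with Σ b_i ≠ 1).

2

b = (7/18, 11/18)
c = (0, 9/11)
Σ b_i: 7/18·1 + 11/18·1 = 1 ✓
b·c: 11/18·9/11 = 1/2 ✓; 2 stages ⇒ order 2.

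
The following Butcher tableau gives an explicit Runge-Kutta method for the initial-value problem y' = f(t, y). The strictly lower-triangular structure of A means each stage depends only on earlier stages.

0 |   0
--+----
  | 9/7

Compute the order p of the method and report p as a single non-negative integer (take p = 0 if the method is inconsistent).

b = (9/7)
c = (0)
Σ b_i: 9/7·1 = 9/7 ≠ 1 ⇒ order 0.

0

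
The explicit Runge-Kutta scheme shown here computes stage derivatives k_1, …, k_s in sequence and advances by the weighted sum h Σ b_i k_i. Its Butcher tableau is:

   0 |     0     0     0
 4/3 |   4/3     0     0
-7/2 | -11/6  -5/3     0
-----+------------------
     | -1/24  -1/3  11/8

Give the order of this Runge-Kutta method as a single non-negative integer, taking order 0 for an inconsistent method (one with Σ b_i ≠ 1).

1

b = (-1/24, -1/3, 11/8)
c = (0, 4/3, -7/2)
Ac = (0, 0, -20/9)
Σ b_i: (-1/24)·1 + (-1/3)·1 + 11/8·1 = 1 ✓
b·c: (-1/3)·4/3 + 11/8·(-7/2) = -757/144 ≠ 1/2 ⇒ order 1.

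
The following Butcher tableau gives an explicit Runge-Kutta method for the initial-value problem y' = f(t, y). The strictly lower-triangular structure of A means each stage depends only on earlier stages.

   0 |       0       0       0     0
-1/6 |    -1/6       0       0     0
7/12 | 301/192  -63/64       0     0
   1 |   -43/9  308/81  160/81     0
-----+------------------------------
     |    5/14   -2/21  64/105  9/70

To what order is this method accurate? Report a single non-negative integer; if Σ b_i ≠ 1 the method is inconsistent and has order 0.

b = (5/14, -2/21, 64/105, 9/70)
c = (0, -1/6, 7/12, 1)
Ac = (0, 0, 21/128, 14/27)
Σ b_i: 5/14·1 + (-2/21)·1 + 64/105·1 + 9/70·1 = 1 ✓
b·c: (-2/21)·(-1/6) + 64/105·7/12 + 9/70·1 = 1/2 ✓
b·c²: (-2/21)·1/36 + 64/105·49/144 + 9/70·1 = 1/3 ✓
b·Ac: 64/105·21/128 + 9/70·14/27 = 1/6 ✓
b·c³: (-2/21)·(-1/216) + 64/105·343/1728 + 9/70·1 = 1/4 ✓
b·(c∘Ac): 64/105·49/512 + 9/70·14/27 = 1/8 ✓
b·Ac²: 64/105·(-7/256) + 9/70·7/9 = 1/12 ✓
b·A²c: 9/70·35/108 = 1/24 ✓; 4 stages ⇒ order 4.

4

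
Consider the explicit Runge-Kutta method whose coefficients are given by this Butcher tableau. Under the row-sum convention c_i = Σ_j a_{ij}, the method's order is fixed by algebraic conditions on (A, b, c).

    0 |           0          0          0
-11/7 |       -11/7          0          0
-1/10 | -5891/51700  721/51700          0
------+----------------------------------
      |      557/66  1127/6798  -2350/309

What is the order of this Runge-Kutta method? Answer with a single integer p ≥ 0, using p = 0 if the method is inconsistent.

3

b = (557/66, 1127/6798, -2350/309)
c = (0, -11/7, -1/10)
Ac = (0, 0, -103/4700)
Σ b_i: 557/66·1 + 1127/6798·1 + (-2350/309)·1 = 1 ✓
b·c: 1127/6798·(-11/7) + (-2350/309)·(-1/10) = 1/2 ✓
b·c²: 1127/6798·121/49 + (-2350/309)·1/100 = 1/3 ✓
b·Ac: (-2350/309)·(-103/4700) = 1/6 ✓; 3 stages ⇒ order 3.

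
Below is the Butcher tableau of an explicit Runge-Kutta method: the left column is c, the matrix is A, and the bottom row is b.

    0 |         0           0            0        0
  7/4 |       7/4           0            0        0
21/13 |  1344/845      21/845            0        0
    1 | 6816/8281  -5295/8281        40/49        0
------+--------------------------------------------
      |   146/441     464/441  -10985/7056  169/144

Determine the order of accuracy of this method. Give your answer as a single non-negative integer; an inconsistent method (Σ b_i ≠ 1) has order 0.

b = (146/441, 464/441, -10985/7056, 169/144)
c = (0, 7/4, 21/13, 1)
Ac = (0, 0, 147/3380, 135/676)
Σ b_i: 146/441·1 + 464/441·1 + (-10985/7056)·1 + 169/144·1 = 1 ✓
b·c: 464/441·7/4 + (-10985/7056)·21/13 + 169/144·1 = 1/2 ✓
b·c²: 464/441·49/16 + (-10985/7056)·441/169 + 169/144·1 = 1/3 ✓
b·Ac: (-10985/7056)·147/3380 + 169/144·135/676 = 1/6 ✓
b·c³: 464/441·343/64 + (-10985/7056)·9261/2197 + 169/144·1 = 1/4 ✓
b·(c∘Ac): (-10985/7056)·3087/43940 + 169/144·135/676 = 1/8 ✓
b·Ac²: (-10985/7056)·1029/13520 + 169/144·465/2704 = 1/12 ✓
b·A²c: 169/144·6/169 = 1/24 ✓; 4 stages ⇒ order 4.

4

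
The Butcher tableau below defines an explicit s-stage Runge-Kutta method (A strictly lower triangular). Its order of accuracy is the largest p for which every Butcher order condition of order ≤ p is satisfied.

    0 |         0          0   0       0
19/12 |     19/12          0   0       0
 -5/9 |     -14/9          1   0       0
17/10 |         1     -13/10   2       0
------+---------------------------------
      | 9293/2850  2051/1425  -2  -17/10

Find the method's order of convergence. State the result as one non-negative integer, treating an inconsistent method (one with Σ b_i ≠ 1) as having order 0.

b = (9293/2850, 2051/1425, -2, -17/10)
c = (0, 19/12, -5/9, 17/10)
Ac = (0, 0, 19/12, -1141/360)
Σ b_i: 9293/2850·1 + 2051/1425·1 + (-2)·1 + (-17/10)·1 = 1 ✓
b·c: 2051/1425·19/12 + (-2)·(-5/9) + (-17/10)·17/10 = 1/2 ✓
b·c²: 2051/1425·361/144 + (-2)·25/81 + (-17/10)·289/100 = -311371/162000 ≠ 1/3 ⇒ order 2.
b·Ac: (-2)·19/12 + (-17/10)·(-1141/360) = 7997/3600 ≠ 1/6

2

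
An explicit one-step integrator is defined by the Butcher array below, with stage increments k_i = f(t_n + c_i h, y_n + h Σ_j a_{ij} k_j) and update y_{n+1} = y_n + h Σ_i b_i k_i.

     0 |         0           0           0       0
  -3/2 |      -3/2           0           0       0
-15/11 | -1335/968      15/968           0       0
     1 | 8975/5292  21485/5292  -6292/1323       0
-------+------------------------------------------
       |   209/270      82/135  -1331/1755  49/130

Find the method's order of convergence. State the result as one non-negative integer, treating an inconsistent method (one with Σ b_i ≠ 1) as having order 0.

b = (209/270, 82/135, -1331/1755, 49/130)
c = (0, -3/2, -15/11, 1)
Ac = (0, 0, -45/1936, 155/392)
Σ b_i: 209/270·1 + 82/135·1 + (-1331/1755)·1 + 49/130·1 = 1 ✓
b·c: 82/135·(-3/2) + (-1331/1755)·(-15/11) + 49/130·1 = 1/2 ✓
b·c²: 82/135·9/4 + (-1331/1755)·225/121 + 49/130·1 = 1/3 ✓
b·Ac: (-1331/1755)·(-45/1936) + 49/130·155/392 = 1/6 ✓
b·c³: 82/135·(-27/8) + (-1331/1755)·(-3375/1331) + 49/130·1 = 1/4 ✓
b·(c∘Ac): (-1331/1755)·675/21296 + 49/130·155/392 = 1/8 ✓
b·Ac²: (-1331/1755)·135/3872 + 49/130·685/2352 = 1/12 ✓
b·A²c: 49/130·65/588 = 1/24 ✓; 4 stages ⇒ order 4.

4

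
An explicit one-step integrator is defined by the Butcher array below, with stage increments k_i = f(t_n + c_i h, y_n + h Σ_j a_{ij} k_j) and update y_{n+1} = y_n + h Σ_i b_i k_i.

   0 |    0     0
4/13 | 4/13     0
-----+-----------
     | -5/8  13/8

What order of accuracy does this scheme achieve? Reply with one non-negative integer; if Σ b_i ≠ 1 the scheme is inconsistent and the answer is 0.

2

b = (-5/8, 13/8)
c = (0, 4/13)
Σ b_i: (-5/8)·1 + 13/8·1 = 1 ✓
b·c: 13/8·4/13 = 1/2 ✓; 2 stages ⇒ order 2.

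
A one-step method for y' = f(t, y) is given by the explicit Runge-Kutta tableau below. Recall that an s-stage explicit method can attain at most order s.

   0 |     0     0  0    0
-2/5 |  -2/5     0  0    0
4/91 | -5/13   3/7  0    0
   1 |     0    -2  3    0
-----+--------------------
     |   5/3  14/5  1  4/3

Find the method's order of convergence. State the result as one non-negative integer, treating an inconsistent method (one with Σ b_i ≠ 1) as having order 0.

b = (5/3, 14/5, 1, 4/3)
c = (0, -2/5, 4/91, 1)
Ac = (0, 0, -6/35, 424/455)
Σ b_i: 5/3·1 + 14/5·1 + 1·1 + 4/3·1 = 34/5 ≠ 1 ⇒ order 0.

0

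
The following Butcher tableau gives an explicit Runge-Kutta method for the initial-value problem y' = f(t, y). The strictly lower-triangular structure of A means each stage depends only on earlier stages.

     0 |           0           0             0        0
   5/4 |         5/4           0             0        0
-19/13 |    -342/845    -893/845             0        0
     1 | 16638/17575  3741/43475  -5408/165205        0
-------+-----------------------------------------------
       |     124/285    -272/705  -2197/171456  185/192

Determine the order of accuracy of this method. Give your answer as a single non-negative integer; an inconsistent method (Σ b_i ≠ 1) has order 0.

4

b = (124/285, -272/705, -2197/171456, 185/192)
c = (0, 5/4, -19/13, 1)
Ac = (0, 0, -893/676, 23/148)
Σ b_i: 124/285·1 + (-272/705)·1 + (-2197/171456)·1 + 185/192·1 = 1 ✓
b·c: (-272/705)·5/4 + (-2197/171456)·(-19/13) + 185/192·1 = 1/2 ✓
b·c²: (-272/705)·25/16 + (-2197/171456)·361/169 + 185/192·1 = 1/3 ✓
b·Ac: (-2197/171456)·(-893/676) + 185/192·23/148 = 1/6 ✓
b·c³: (-272/705)·125/64 + (-2197/171456)·(-6859/2197) + 185/192·1 = 1/4 ✓
b·(c∘Ac): (-2197/171456)·16967/8788 + 185/192·23/148 = 1/8 ✓
b·Ac²: (-2197/171456)·(-4465/2704) + 185/192·191/2960 = 1/12 ✓
b·A²c: 185/192·8/185 = 1/24 ✓; 4 stages ⇒ order 4.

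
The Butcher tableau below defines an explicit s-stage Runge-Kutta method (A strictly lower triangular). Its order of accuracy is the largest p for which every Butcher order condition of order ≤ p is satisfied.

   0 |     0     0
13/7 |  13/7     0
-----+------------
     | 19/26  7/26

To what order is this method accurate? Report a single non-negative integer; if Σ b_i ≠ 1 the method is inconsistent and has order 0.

2

b = (19/26, 7/26)
c = (0, 13/7)
Σ b_i: 19/26·1 + 7/26·1 = 1 ✓
b·c: 7/26·13/7 = 1/2 ✓; 2 stages ⇒ order 2.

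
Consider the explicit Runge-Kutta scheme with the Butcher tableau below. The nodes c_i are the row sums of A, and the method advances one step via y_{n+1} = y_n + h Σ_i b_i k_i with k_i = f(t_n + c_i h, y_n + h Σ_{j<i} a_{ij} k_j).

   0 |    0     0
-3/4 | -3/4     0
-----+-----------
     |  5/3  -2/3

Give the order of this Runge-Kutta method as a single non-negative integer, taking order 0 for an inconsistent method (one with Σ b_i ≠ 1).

b = (5/3, -2/3)
c = (0, -3/4)
Σ b_i: 5/3·1 + (-2/3)·1 = 1 ✓
b·c: (-2/3)·(-3/4) = 1/2 ✓; 2 stages ⇒ order 2.

2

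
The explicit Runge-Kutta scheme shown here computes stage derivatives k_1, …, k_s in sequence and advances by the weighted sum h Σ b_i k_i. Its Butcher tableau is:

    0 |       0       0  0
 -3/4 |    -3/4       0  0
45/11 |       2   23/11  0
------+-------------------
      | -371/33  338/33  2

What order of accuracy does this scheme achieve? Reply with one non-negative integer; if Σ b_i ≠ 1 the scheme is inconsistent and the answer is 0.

2

b = (-371/33, 338/33, 2)
c = (0, -3/4, 45/11)
Ac = (0, 0, -69/44)
Σ b_i: (-371/33)·1 + 338/33·1 + 2·1 = 1 ✓
b·c: 338/33·(-3/4) + 2·45/11 = 1/2 ✓
b·c²: 338/33·9/16 + 2·2025/121 = 37977/968 ≠ 1/3 ⇒ order 2.
b·Ac: 2·(-69/44) = -69/22 ≠ 1/6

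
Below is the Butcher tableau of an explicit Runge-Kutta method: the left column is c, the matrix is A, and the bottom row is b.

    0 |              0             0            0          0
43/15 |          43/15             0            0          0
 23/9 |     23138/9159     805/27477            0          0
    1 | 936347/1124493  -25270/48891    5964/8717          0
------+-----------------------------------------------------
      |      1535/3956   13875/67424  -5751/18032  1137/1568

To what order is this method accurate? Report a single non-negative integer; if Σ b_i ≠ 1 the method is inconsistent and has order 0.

b = (1535/3956, 13875/67424, -5751/18032, 1137/1568)
c = (0, 43/15, 23/9, 1)
Ac = (0, 0, 161/1917, 910/3411)
Σ b_i: 1535/3956·1 + 13875/67424·1 + (-5751/18032)·1 + 1137/1568·1 = 1 ✓
b·c: 13875/67424·43/15 + (-5751/18032)·23/9 + 1137/1568·1 = 1/2 ✓
b·c²: 13875/67424·1849/225 + (-5751/18032)·529/81 + 1137/1568·1 = 1/3 ✓
b·Ac: (-5751/18032)·161/1917 + 1137/1568·910/3411 = 1/6 ✓
b·c³: 13875/67424·79507/3375 + (-5751/18032)·12167/729 + 1137/1568·1 = 1/4 ✓
b·(c∘Ac): (-5751/18032)·3703/17253 + 1137/1568·910/3411 = 1/8 ✓
b·Ac²: (-5751/18032)·6923/28755 + 1137/1568·3766/17055 = 1/12 ✓
b·A²c: 1137/1568·196/3411 = 1/24 ✓; 4 stages ⇒ order 4.

4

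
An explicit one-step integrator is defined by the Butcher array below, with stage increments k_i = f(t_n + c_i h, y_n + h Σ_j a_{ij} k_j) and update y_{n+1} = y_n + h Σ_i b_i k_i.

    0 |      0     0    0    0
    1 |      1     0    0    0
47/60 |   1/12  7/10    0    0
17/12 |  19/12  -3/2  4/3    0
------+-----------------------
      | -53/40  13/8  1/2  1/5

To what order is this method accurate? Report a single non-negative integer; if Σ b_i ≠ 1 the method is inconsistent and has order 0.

1

b = (-53/40, 13/8, 1/2, 1/5)
c = (0, 1, 47/60, 17/12)
Ac = (0, 0, 7/10, -41/90)
Σ b_i: (-53/40)·1 + 13/8·1 + 1/2·1 + 1/5·1 = 1 ✓
b·c: 13/8·1 + 1/2·47/60 + 1/5·17/12 = 23/10 ≠ 1/2 ⇒ order 1.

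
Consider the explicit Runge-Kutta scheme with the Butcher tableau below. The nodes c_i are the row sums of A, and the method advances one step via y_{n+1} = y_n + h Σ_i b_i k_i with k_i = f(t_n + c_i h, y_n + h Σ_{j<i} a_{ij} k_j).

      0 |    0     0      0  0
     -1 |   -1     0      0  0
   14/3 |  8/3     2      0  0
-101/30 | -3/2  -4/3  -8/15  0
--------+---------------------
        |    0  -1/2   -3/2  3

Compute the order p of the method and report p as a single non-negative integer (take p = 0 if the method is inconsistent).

1

b = (0, -1/2, -3/2, 3)
c = (0, -1, 14/3, -101/30)
Ac = (0, 0, -2, -52/45)
Σ b_i: (-1/2)·1 + (-3/2)·1 + 3·1 = 1 ✓
b·c: (-1/2)·(-1) + (-3/2)·14/3 + 3·(-101/30) = -83/5 ≠ 1/2 ⇒ order 1.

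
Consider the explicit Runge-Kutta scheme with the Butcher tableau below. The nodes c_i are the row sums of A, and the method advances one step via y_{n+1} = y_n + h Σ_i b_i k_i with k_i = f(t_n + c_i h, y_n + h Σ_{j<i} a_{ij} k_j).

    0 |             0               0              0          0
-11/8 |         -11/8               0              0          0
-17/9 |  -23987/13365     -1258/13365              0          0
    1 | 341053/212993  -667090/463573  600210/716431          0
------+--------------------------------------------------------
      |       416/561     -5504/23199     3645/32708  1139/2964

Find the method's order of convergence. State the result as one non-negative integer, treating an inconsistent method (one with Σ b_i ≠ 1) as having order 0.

4

b = (416/561, -5504/23199, 3645/32708, 1139/2964)
c = (0, -11/8, -17/9, 1)
Ac = (0, 0, 629/4860, 1805/4556)
Σ b_i: 416/561·1 + (-5504/23199)·1 + 3645/32708·1 + 1139/2964·1 = 1 ✓
b·c: (-5504/23199)·(-11/8) + 3645/32708·(-17/9) + 1139/2964·1 = 1/2 ✓
b·c²: (-5504/23199)·121/64 + 3645/32708·289/81 + 1139/2964·1 = 1/3 ✓
b·Ac: 3645/32708·629/4860 + 1139/2964·1805/4556 = 1/6 ✓
b·c³: (-5504/23199)·(-1331/512) + 3645/32708·(-4913/729) + 1139/2964·1 = 1/4 ✓
b·(c∘Ac): 3645/32708·(-10693/43740) + 1139/2964·1805/4556 = 1/8 ✓
b·Ac²: 3645/32708·(-6919/38880) + 1139/2964·9785/36448 = 1/12 ✓
b·A²c: 1139/2964·247/2278 = 1/24 ✓; 4 stages ⇒ order 4.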